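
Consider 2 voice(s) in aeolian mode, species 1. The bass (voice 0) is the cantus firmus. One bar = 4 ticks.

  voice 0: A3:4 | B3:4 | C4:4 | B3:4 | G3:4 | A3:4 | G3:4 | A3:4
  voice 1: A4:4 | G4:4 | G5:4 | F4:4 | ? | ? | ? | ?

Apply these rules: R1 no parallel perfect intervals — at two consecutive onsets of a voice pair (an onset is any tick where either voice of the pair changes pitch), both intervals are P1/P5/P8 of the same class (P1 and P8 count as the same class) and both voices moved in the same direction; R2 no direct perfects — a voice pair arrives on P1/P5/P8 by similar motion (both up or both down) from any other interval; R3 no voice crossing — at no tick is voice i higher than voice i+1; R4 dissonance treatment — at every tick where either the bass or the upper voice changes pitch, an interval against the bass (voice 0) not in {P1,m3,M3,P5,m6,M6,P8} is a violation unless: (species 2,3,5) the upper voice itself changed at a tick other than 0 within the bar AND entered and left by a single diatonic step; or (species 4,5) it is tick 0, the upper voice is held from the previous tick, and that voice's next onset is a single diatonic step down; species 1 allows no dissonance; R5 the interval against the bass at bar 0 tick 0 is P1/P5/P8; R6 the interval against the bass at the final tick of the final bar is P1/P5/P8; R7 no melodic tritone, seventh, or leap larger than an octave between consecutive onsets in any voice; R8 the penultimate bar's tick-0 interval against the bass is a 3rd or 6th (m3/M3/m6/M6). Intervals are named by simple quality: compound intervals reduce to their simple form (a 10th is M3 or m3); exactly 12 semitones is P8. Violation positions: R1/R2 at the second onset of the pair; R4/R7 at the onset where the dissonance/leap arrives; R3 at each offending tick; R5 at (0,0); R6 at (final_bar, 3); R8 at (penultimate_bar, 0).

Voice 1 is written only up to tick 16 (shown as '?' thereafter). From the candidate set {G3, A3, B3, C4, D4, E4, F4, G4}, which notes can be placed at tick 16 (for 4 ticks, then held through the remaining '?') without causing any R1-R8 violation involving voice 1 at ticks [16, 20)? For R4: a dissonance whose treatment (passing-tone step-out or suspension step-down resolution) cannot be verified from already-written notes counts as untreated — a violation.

G3: violates R2,R7
A3: violates R4
B3: violates R7
C4: violates R4
D4: violates R2
E4: legal
F4: violates R4
G4: legal

{E4, G4}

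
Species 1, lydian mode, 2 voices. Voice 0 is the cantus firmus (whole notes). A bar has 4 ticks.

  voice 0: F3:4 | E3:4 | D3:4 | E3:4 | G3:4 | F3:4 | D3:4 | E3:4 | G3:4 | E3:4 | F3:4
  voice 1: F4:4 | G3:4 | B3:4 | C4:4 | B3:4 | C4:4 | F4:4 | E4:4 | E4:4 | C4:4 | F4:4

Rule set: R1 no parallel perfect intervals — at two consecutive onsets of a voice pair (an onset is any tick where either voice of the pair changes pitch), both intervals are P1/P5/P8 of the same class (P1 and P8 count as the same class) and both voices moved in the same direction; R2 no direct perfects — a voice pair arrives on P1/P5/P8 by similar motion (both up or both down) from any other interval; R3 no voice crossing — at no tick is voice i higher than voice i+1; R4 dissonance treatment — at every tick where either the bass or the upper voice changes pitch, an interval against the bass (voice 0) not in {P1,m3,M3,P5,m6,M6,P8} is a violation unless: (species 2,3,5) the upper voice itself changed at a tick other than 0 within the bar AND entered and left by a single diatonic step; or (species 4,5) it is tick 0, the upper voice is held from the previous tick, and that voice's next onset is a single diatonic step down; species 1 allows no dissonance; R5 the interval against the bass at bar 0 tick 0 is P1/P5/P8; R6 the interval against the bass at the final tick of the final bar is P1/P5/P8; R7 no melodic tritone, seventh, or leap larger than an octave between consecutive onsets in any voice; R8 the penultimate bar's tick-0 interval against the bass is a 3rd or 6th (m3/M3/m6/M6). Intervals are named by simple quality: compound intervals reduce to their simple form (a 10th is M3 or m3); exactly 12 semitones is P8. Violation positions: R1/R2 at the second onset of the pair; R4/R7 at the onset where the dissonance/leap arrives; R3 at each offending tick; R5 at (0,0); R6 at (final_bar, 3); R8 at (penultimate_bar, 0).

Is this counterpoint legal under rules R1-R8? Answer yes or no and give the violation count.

No (2 violations)

bar 0: v0=F3 v1=F4 (P8)
bar 1: v0=E3 v1=G3 (m3)
bar 2: v0=D3 v1=B3 (M6)
bar 3: v0=E3 v1=C4 (m6)
bar 4: v0=G3 v1=B3 (M3)
bar 5: v0=F3 v1=C4 (P5)
bar 6: v0=D3 v1=F4 (m3)
bar 7: v0=E3 v1=E4 (P8)
bar 8: v0=G3 v1=E4 (M6)
bar 9: v0=E3 v1=C4 (m6)
bar 10: v0=F3 v1=F4 (P8)
  R7 @ bar1.0: F4->G3 leap 10st
  R2 @ bar10.0: E3/C4 m6 -> F3/F4 P8 similar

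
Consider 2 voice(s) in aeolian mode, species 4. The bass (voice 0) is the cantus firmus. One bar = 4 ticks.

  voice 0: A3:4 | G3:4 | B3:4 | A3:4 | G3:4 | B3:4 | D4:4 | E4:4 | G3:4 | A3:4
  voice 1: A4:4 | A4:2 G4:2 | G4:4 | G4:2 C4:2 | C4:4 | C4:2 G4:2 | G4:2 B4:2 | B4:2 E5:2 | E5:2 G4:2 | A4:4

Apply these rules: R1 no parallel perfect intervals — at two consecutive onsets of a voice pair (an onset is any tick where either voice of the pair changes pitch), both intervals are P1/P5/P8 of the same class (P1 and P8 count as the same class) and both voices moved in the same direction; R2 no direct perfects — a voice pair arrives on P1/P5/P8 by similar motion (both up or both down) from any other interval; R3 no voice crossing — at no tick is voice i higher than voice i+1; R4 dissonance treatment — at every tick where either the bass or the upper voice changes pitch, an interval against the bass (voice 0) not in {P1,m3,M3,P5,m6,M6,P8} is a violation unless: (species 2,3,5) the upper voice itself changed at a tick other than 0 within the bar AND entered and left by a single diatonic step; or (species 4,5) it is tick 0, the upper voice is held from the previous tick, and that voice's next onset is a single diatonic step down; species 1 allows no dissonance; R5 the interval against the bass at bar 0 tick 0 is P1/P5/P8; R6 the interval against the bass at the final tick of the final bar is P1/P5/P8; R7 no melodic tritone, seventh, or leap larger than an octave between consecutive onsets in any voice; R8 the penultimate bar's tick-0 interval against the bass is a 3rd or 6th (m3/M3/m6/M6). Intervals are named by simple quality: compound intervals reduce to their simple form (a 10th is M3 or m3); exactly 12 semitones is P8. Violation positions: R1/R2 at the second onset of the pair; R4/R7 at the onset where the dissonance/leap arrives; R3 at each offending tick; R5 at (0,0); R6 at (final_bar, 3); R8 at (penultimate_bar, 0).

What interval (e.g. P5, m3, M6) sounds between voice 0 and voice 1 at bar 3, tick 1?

m7

voice 0=A3 voice 1=G4 -> m7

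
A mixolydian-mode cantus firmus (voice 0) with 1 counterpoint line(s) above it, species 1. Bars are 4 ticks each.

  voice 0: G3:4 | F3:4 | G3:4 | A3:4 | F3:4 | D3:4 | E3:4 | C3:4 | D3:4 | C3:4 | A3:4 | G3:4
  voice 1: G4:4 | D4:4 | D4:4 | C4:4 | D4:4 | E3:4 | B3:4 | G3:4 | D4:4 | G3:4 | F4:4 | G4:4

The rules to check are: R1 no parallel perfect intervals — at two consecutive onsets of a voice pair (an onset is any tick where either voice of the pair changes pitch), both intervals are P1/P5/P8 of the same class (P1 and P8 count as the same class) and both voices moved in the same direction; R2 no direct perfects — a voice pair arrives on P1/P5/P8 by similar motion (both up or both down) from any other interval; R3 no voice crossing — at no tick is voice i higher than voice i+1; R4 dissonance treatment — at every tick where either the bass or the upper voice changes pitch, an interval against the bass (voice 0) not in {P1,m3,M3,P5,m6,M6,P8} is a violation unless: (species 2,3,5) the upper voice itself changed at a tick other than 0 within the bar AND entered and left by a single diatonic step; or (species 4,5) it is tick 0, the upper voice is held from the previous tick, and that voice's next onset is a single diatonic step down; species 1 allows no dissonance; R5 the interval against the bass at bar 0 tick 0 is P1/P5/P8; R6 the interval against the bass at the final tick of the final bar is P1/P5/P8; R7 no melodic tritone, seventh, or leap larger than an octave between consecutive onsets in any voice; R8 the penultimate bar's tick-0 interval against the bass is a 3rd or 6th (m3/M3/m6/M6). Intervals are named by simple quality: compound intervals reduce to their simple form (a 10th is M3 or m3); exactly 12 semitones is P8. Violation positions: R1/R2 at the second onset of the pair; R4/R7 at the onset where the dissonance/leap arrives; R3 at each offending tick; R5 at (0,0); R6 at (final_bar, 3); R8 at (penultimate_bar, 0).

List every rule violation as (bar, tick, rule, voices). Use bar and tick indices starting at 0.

(5, 0, R4, (0, 1))
(5, 0, R7, (1,))
(6, 0, R2, (0, 1))
(7, 0, R1, (0, 1))
(8, 0, R2, (0, 1))
(9, 0, R2, (0, 1))
(10, 0, R7, (1,))

bar 0: v0=G3 v1=G4 downbeat P8
bar 1: v0=F3 v1=D4 downbeat M6
bar 2: v0=G3 v1=D4 downbeat P5
bar 3: v0=A3 v1=C4 downbeat m3
bar 4: v0=F3 v1=D4 downbeat M6
bar 5: v0=D3 v1=E3 downbeat M2
bar 6: v0=E3 v1=B3 downbeat P5
bar 7: v0=C3 v1=G3 downbeat P5
bar 8: v0=D3 v1=D4 downbeat P8
bar 9: v0=C3 v1=G3 downbeat P5
bar 10: v0=A3 v1=F4 downbeat m6
bar 11: v0=G3 v1=G4 downbeat P8
  -> R4 @ bar 5 tick 0 v(0, 1): D3/E3 M2 untreated
  -> R7 @ bar 5 tick 0 v(1,): D4->E3 leap 10st
  -> R2 @ bar 6 tick 0 v(0, 1): D3/E3 M2 -> E3/B3 P5 similar
  -> R1 @ bar 7 tick 0 v(0, 1): E3/B3 P5 -> C3/G3 P5 similar
  -> R2 @ bar 8 tick 0 v(0, 1): C3/G3 P5 -> D3/D4 P8 similar
  -> R2 @ bar 9 tick 0 v(0, 1): D3/D4 P8 -> C3/G3 P5 similar
  -> R7 @ bar 10 tick 0 v(1,): G3->F4 leap 10st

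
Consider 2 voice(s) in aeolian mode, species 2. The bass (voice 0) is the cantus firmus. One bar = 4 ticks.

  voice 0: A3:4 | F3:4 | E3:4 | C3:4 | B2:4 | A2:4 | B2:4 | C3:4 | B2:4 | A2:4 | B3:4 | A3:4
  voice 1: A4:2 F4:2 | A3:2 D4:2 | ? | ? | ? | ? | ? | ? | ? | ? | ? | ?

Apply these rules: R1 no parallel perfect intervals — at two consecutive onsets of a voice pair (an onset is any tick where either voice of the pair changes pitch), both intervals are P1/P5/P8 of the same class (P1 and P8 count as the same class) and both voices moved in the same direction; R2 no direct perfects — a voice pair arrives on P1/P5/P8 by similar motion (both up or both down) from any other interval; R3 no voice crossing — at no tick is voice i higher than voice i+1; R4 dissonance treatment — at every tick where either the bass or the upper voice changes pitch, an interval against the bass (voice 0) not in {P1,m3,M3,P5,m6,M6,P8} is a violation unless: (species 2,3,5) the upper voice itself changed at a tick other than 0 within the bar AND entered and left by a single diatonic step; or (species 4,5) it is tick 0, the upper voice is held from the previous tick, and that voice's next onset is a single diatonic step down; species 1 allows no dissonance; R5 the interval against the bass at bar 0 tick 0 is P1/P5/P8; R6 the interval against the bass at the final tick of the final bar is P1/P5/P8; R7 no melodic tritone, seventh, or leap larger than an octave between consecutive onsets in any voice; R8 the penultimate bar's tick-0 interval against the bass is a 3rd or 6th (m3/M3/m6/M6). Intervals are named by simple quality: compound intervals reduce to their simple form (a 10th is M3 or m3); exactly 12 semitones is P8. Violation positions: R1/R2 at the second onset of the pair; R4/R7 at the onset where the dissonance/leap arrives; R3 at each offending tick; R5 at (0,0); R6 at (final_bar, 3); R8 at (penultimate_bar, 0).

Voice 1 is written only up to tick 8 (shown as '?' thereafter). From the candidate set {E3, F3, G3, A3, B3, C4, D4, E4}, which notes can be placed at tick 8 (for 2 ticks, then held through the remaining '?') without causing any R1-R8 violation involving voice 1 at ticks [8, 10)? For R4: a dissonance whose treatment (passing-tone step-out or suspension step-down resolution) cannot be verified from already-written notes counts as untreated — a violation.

{C4, E4, G3}

E3: violates R2,R7
F3: violates R4
G3: legal
A3: violates R4
B3: violates R2
C4: legal
D4: violates R4
E4: legal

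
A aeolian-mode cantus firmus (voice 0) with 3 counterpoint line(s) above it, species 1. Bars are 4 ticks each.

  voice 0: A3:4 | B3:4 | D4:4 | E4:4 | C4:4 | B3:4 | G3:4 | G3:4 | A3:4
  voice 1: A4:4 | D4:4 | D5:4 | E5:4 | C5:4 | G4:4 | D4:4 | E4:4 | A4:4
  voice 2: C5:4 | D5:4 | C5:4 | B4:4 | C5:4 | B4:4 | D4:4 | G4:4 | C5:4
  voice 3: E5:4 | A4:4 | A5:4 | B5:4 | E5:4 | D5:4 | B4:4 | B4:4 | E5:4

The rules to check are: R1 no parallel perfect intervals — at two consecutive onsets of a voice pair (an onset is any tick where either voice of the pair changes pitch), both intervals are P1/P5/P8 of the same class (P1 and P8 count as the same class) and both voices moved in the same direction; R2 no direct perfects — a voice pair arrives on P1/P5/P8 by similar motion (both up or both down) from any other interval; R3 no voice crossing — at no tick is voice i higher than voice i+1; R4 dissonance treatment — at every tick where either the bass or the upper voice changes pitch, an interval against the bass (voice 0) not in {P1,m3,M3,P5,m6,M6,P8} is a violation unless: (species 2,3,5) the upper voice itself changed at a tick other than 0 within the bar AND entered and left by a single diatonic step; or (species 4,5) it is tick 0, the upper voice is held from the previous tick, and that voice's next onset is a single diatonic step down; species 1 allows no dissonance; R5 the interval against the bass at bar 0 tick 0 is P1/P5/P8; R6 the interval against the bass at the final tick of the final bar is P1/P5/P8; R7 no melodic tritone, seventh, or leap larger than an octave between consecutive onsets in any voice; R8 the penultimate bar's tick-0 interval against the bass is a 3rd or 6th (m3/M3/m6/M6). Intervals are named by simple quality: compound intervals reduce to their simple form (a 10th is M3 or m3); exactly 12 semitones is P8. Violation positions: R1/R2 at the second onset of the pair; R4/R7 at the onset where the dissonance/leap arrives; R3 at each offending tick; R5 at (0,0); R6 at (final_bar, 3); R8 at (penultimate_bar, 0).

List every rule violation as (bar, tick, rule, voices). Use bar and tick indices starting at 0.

bar 0: v0=A3 v1=A4 v2=C5 v3=E5 downbeat P5
bar 1: v0=B3 v1=D4 v2=D5 v3=A4 downbeat m7
bar 2: v0=D4 v1=D5 v2=C5 v3=A5 downbeat P5
bar 3: v0=E4 v1=E5 v2=B4 v3=B5 downbeat P5
bar 4: v0=C4 v1=C5 v2=C5 v3=E5 downbeat M3
bar 5: v0=B3 v1=G4 v2=B4 v3=D5 downbeat m3
bar 6: v0=G3 v1=D4 v2=D4 v3=B4 downbeat M3
bar 7: v0=G3 v1=E4 v2=G4 v3=B4 downbeat M3
bar 8: v0=A3 v1=A4 v2=C5 v3=E5 downbeat P5
  -> R5 @ bar 0 tick 0 v(0, 2): opens on m3
  -> R1 @ bar 1 tick 0 v(1, 3): A4/E5 P5 -> D4/A4 P5 similar
  -> R3 @ bar 1 tick 0 v(2, 3): D5 above A4
  -> R4 @ bar 1 tick 0 v(0, 3): B3/A4 m7 untreated
  -> R3 @ bar 1 tick 1 v(2, 3): D5 above A4
  -> R3 @ bar 1 tick 2 v(2, 3): D5 above A4
  -> R3 @ bar 1 tick 3 v(2, 3): D5 above A4
  -> R1 @ bar 2 tick 0 v(1, 3): D4/A4 P5 -> D5/A5 P5 similar
  -> R2 @ bar 2 tick 0 v(0, 1): B3/D4 m3 -> D4/D5 P8 similar
  -> R2 @ bar 2 tick 0 v(0, 3): B3/A4 m7 -> D4/A5 P5 similar
  -> R3 @ bar 2 tick 0 v(1, 2): D5 above C5
  -> R4 @ bar 2 tick 0 v(0, 2): D4/C5 m7 untreated
  -> R3 @ bar 2 tick 1 v(1, 2): D5 above C5
  -> R3 @ bar 2 tick 2 v(1, 2): D5 above C5
  -> R3 @ bar 2 tick 3 v(1, 2): D5 above C5
  -> R1 @ bar 3 tick 0 v(0, 1): D4/D5 P8 -> E4/E5 P8 similar
  -> R1 @ bar 3 tick 0 v(0, 3): D4/A5 P5 -> E4/B5 P5 similar
  -> R1 @ bar 3 tick 0 v(1, 3): D5/A5 P5 -> E5/B5 P5 similar
  -> R3 @ bar 3 tick 0 v(1, 2): E5 above B4
  -> R3 @ bar 3 tick 1 v(1, 2): E5 above B4
  -> R3 @ bar 3 tick 2 v(1, 2): E5 above B4
  -> R3 @ bar 3 tick 3 v(1, 2): E5 above B4
  -> R1 @ bar 4 tick 0 v(0, 1): E4/E5 P8 -> C4/C5 P8 similar
  -> R1 @ bar 5 tick 0 v(0, 2): C4/C5 P8 -> B3/B4 P8 similar
  -> R2 @ bar 5 tick 0 v(1, 3): C5/E5 M3 -> G4/D5 P5 similar
  -> R2 @ bar 6 tick 0 v(0, 1): B3/G4 m6 -> G3/D4 P5 similar
  -> R2 @ bar 6 tick 0 v(0, 2): B3/B4 P8 -> G3/D4 P5 similar
  -> R2 @ bar 6 tick 0 v(1, 2): G4/B4 M3 -> D4/D4 P1 similar
  -> R8 @ bar 7 tick 0 v(0, 2): penult P8 not 3rd/6th
  -> R1 @ bar 8 tick 0 v(1, 3): E4/B4 P5 -> A4/E5 P5 similar
  -> R2 @ bar 8 tick 0 v(0, 1): G3/E4 M6 -> A3/A4 P8 similar
  -> R2 @ bar 8 tick 0 v(0, 3): G3/B4 M3 -> A3/E5 P5 similar
  -> R6 @ bar 8 tick 3 v(0, 2): closes on m3

(0, 0, R5, (0, 2))
(1, 0, R1, (1, 3))
(1, 0, R3, (2, 3))
(1, 0, R4, (0, 3))
(1, 1, R3, (2, 3))
(1, 2, R3, (2, 3))
(1, 3, R3, (2, 3))
(2, 0, R1, (1, 3))
(2, 0, R2, (0, 1))
(2, 0, R2, (0, 3))
(2, 0, R3, (1, 2))
(2, 0, R4, (0, 2))
(2, 1, R3, (1, 2))
(2, 2, R3, (1, 2))
(2, 3, R3, (1, 2))
(3, 0, R1, (0, 1))
(3, 0, R1, (0, 3))
(3, 0, R1, (1, 3))
(3, 0, R3, (1, 2))
(3, 1, R3, (1, 2))
(3, 2, R3, (1, 2))
(3, 3, R3, (1, 2))
(4, 0, R1, (0, 1))
(5, 0, R1, (0, 2))
(5, 0, R2, (1, 3))
(6, 0, R2, (0, 1))
(6, 0, R2, (0, 2))
(6, 0, R2, (1, 2))
(7, 0, R8, (0, 2))
(8, 0, R1, (1, 3))
(8, 0, R2, (0, 1))
(8, 0, R2, (0, 3))
(8, 3, R6, (0, 2))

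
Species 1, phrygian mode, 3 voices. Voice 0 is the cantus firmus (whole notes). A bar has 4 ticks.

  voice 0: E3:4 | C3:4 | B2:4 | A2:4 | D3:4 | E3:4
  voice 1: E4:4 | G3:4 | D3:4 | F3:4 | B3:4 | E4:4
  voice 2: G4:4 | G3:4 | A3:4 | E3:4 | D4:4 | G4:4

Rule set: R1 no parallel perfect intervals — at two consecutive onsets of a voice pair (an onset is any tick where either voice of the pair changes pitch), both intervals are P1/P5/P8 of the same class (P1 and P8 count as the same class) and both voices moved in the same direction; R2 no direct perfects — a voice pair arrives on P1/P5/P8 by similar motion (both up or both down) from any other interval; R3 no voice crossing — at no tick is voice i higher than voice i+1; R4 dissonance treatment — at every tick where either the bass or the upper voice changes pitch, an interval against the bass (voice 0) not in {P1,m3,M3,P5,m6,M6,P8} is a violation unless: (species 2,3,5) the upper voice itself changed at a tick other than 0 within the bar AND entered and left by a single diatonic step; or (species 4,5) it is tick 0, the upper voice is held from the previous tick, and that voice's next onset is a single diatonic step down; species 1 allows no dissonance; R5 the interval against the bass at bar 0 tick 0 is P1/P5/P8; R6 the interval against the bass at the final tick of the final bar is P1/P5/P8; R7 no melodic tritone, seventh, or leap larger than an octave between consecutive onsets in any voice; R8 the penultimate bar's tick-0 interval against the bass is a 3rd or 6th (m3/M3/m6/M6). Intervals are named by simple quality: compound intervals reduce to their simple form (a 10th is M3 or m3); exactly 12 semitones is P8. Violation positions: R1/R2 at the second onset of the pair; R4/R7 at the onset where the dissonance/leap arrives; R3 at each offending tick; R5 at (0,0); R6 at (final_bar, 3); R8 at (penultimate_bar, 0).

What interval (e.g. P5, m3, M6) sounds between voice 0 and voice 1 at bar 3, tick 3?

m6

voice 0=A2 voice 1=F3 -> m6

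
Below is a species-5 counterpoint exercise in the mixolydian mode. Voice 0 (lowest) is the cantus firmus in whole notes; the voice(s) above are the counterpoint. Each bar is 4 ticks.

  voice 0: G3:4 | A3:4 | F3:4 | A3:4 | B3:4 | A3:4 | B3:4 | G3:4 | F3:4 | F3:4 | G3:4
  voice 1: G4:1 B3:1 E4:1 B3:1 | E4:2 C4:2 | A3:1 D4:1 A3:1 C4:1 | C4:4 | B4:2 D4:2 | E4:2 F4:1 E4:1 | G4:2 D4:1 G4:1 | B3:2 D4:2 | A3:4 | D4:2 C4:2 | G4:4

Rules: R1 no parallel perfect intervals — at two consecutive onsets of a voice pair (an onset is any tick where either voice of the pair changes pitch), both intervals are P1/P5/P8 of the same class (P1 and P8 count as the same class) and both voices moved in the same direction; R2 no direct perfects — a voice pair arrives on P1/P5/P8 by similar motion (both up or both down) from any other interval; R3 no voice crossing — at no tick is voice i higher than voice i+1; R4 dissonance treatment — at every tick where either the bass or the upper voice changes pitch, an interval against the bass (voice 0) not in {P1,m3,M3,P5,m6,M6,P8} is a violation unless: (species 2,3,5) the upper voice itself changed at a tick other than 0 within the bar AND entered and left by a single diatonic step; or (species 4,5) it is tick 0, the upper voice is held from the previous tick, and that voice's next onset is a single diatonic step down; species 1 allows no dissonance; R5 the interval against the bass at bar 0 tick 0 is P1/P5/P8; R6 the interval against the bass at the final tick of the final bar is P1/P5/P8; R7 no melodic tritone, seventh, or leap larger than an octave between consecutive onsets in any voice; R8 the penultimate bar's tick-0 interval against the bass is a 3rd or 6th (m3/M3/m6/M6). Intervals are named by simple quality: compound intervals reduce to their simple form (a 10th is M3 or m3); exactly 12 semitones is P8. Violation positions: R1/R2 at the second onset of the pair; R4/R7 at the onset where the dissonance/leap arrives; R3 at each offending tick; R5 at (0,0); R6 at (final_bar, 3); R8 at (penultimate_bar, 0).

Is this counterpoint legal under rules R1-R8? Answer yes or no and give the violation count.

bar 0: v0=G3 v1=G4 (P8)
bar 1: v0=A3 v1=E4 (P5)
bar 2: v0=F3 v1=A3 (M3)
bar 3: v0=A3 v1=C4 (m3)
bar 4: v0=B3 v1=B4 (P8)
bar 5: v0=A3 v1=E4 (P5)
bar 6: v0=B3 v1=G4 (m6)
bar 7: v0=G3 v1=B3 (M3)
bar 8: v0=F3 v1=A3 (M3)
bar 9: v0=F3 v1=D4 (M6)
bar 10: v0=G3 v1=G4 (P8)
  R2 @ bar1.0: G3/B3 M3 -> A3/E4 P5 similar
  R2 @ bar4.0: A3/C4 m3 -> B3/B4 P8 similar
  R7 @ bar4.0: C4->B4 leap 11st
  R2 @ bar10.0: F3/C4 P5 -> G3/G4 P8 similar

No (4 violations)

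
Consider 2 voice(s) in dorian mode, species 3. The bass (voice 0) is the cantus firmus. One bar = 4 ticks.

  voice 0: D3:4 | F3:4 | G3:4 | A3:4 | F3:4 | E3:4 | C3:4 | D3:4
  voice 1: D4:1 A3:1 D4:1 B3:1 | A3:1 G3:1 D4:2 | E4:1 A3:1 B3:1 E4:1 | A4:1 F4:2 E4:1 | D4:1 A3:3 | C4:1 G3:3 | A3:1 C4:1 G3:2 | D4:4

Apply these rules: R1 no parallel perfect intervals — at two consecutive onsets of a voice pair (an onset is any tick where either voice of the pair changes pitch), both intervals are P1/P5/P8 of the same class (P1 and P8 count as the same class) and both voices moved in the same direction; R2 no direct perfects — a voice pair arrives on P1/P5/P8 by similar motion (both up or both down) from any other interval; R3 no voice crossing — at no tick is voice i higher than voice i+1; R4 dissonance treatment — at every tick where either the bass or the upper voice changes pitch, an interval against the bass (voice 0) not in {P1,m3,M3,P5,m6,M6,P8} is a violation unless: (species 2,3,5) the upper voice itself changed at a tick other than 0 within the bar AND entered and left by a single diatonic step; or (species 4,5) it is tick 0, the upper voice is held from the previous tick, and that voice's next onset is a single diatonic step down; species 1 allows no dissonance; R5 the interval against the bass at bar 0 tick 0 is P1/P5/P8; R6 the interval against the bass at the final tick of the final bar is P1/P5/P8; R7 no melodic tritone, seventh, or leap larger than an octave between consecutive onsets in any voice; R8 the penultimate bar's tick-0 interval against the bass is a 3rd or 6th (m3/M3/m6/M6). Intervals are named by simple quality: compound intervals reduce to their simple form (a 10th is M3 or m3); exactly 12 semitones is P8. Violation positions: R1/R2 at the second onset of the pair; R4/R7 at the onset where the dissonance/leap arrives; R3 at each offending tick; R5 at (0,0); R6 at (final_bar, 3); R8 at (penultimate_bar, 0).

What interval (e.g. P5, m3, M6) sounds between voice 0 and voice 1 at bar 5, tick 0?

voice 0=E3 voice 1=C4 -> m6

m6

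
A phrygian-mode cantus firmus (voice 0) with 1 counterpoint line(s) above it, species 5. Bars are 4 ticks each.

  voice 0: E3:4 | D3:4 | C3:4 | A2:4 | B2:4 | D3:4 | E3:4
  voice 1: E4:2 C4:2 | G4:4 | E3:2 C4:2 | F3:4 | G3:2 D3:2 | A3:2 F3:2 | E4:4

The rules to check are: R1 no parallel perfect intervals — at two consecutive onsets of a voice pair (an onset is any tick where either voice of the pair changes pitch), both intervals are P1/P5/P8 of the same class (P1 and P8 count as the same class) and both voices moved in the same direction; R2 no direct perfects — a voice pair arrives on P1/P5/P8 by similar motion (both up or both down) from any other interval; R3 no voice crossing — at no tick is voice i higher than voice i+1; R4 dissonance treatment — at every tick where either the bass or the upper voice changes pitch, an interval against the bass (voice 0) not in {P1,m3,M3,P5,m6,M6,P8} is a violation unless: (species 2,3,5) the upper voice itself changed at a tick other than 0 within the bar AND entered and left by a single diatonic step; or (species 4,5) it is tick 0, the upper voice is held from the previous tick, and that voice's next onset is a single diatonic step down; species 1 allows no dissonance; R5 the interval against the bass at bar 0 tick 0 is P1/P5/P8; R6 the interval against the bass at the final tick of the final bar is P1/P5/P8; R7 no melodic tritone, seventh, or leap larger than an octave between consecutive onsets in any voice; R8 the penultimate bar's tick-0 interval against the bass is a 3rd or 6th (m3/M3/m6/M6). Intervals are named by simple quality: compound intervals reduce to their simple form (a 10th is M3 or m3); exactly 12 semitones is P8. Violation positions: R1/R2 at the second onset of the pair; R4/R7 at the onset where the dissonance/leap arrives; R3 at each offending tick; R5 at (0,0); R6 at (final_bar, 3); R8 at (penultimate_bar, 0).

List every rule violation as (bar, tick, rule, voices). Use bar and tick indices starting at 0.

bar 0: v0=E3 v1=E4 downbeat P8
bar 1: v0=D3 v1=G4 downbeat P4
bar 2: v0=C3 v1=E3 downbeat M3
bar 3: v0=A2 v1=F3 downbeat m6
bar 4: v0=B2 v1=G3 downbeat m6
bar 5: v0=D3 v1=A3 downbeat P5
bar 6: v0=E3 v1=E4 downbeat P8
  -> R4 @ bar 1 tick 0 v(0, 1): D3/G4 P4 untreated
  -> R7 @ bar 2 tick 0 v(1,): G4->E3 leap 15st
  -> R2 @ bar 5 tick 0 v(0, 1): B2/D3 m3 -> D3/A3 P5 similar
  -> R8 @ bar 5 tick 0 v(0, 1): penult P5 not 3rd/6th
  -> R2 @ bar 6 tick 0 v(0, 1): D3/F3 m3 -> E3/E4 P8 similar
  -> R7 @ bar 6 tick 0 v(1,): F3->E4 leap 11st

(1, 0, R4, (0, 1))
(2, 0, R7, (1,))
(5, 0, R2, (0, 1))
(5, 0, R8, (0, 1))
(6, 0, R2, (0, 1))
(6, 0, R7, (1,))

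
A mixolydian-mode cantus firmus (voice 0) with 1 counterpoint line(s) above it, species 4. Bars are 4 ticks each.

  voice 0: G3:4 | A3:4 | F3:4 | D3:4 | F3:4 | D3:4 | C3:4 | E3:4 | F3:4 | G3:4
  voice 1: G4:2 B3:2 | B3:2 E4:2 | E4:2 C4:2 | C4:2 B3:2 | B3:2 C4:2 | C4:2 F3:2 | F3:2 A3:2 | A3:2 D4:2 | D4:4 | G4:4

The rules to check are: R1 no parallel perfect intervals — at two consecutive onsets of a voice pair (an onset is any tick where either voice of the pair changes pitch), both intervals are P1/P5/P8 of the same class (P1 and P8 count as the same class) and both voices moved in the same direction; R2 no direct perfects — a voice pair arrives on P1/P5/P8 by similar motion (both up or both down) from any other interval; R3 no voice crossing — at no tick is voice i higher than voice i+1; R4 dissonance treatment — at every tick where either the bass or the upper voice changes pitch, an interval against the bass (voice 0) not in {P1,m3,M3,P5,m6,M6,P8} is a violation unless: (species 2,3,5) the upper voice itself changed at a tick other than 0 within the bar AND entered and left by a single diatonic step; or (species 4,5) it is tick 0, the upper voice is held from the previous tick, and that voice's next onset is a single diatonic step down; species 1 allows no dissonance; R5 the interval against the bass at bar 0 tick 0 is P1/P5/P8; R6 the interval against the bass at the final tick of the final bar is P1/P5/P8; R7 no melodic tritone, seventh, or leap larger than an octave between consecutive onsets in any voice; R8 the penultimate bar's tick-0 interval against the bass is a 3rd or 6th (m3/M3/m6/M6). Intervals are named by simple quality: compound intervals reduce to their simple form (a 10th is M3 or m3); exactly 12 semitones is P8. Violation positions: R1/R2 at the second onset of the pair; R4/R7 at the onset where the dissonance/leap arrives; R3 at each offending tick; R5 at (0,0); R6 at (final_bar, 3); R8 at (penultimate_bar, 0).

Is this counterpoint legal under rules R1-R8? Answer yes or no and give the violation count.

bar 0: v0=G3 v1=G4 (P8)
bar 1: v0=A3 v1=B3 (M2)
bar 2: v0=F3 v1=E4 (M7)
bar 3: v0=D3 v1=C4 (m7)
bar 4: v0=F3 v1=B3 (TT)
bar 5: v0=D3 v1=C4 (m7)
bar 6: v0=C3 v1=F3 (P4)
bar 7: v0=E3 v1=A3 (P4)
bar 8: v0=F3 v1=D4 (M6)
bar 9: v0=G3 v1=G4 (P8)
  R4 @ bar1.0: A3/B3 M2 untreated
  R4 @ bar2.0: F3/E4 M7 untreated
  R4 @ bar4.0: F3/B3 TT untreated
  R4 @ bar5.0: D3/C4 m7 untreated
  R4 @ bar6.0: C3/F3 P4 untreated
  R4 @ bar7.0: E3/A3 P4 untreated
  R4 @ bar7.2: E3/D4 m7 untreated
  R2 @ bar9.0: F3/D4 M6 -> G3/G4 P8 similar

No (8 violations)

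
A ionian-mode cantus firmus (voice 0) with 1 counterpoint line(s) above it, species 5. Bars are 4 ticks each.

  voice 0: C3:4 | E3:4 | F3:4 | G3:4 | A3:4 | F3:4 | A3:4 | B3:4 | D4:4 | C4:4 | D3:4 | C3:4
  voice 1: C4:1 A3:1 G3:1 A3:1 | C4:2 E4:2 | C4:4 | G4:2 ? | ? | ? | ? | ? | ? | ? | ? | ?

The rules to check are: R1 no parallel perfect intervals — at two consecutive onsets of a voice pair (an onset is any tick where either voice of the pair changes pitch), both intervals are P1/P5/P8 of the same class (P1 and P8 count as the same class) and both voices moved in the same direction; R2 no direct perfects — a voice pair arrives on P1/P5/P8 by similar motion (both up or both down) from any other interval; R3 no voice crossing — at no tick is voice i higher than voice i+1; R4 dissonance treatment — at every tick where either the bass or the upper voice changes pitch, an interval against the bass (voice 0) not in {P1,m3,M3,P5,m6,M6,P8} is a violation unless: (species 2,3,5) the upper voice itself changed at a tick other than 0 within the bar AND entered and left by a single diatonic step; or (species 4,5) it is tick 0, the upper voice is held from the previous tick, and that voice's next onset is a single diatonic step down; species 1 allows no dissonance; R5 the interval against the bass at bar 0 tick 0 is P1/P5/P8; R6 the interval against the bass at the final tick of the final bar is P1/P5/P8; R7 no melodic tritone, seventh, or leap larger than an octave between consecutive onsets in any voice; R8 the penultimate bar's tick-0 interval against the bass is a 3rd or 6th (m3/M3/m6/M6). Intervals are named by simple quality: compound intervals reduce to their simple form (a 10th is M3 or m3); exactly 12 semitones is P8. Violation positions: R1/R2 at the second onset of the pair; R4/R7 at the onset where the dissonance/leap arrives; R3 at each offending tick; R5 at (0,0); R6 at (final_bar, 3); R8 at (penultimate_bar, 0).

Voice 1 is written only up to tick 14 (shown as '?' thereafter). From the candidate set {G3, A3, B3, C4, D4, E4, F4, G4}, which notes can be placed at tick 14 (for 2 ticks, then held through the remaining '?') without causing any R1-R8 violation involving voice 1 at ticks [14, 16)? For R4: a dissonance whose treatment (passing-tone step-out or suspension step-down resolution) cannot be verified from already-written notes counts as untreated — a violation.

{B3, D4, E4, G3, G4}

G3: legal
A3: violates R4,R7
B3: legal
C4: violates R4
D4: legal
E4: legal
F4: violates R4
G4: legal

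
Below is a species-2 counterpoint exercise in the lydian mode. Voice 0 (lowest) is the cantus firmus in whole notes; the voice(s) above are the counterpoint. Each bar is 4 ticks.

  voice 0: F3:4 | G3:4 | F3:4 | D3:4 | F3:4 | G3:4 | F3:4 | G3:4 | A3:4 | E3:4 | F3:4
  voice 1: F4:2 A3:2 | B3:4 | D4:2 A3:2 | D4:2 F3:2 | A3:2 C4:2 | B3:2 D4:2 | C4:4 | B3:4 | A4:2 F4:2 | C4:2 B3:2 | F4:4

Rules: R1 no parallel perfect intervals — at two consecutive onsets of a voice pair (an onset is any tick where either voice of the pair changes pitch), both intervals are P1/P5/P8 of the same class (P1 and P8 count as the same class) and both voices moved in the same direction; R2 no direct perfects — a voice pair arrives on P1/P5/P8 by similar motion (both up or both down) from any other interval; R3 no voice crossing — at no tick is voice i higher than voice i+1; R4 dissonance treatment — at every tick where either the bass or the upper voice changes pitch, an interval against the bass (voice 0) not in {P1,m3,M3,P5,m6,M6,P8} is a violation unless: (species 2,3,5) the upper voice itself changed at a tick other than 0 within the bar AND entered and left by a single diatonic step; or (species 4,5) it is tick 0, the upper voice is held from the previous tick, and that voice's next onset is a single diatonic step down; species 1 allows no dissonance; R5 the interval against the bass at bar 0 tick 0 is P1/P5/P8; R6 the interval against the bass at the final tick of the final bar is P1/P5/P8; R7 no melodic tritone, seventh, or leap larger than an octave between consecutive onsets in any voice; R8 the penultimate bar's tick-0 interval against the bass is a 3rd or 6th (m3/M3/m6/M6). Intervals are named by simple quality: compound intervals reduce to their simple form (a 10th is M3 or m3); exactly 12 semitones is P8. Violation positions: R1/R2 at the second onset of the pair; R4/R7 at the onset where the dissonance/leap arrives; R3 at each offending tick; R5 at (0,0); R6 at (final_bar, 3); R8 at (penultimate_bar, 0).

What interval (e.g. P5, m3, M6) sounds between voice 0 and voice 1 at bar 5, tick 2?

voice 0=G3 voice 1=D4 -> P5

P5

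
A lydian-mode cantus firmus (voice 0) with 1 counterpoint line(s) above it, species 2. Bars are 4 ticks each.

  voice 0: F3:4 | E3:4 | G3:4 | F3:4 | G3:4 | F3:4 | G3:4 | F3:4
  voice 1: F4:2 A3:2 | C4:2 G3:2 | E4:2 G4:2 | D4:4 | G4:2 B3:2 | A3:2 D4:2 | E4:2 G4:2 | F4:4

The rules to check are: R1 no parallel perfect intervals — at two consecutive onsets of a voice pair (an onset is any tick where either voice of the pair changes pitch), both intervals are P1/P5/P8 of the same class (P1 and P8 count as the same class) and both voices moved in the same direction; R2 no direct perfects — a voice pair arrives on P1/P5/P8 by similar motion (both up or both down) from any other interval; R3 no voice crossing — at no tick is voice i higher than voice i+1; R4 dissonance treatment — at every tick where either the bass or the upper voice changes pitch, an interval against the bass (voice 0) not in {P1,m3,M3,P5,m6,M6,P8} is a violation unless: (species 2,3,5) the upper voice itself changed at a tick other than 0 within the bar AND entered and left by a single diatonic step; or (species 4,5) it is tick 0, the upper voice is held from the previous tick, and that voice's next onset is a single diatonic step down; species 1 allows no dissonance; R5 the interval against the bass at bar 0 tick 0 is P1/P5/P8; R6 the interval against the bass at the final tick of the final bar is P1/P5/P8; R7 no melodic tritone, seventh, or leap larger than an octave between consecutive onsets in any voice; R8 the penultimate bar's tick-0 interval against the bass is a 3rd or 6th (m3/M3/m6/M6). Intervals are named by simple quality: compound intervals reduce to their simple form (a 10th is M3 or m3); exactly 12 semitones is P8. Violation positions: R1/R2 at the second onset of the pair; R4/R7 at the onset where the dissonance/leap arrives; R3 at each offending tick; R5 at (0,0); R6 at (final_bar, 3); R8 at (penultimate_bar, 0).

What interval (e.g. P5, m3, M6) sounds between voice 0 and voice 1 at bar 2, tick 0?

M6

voice 0=G3 voice 1=E4 -> M6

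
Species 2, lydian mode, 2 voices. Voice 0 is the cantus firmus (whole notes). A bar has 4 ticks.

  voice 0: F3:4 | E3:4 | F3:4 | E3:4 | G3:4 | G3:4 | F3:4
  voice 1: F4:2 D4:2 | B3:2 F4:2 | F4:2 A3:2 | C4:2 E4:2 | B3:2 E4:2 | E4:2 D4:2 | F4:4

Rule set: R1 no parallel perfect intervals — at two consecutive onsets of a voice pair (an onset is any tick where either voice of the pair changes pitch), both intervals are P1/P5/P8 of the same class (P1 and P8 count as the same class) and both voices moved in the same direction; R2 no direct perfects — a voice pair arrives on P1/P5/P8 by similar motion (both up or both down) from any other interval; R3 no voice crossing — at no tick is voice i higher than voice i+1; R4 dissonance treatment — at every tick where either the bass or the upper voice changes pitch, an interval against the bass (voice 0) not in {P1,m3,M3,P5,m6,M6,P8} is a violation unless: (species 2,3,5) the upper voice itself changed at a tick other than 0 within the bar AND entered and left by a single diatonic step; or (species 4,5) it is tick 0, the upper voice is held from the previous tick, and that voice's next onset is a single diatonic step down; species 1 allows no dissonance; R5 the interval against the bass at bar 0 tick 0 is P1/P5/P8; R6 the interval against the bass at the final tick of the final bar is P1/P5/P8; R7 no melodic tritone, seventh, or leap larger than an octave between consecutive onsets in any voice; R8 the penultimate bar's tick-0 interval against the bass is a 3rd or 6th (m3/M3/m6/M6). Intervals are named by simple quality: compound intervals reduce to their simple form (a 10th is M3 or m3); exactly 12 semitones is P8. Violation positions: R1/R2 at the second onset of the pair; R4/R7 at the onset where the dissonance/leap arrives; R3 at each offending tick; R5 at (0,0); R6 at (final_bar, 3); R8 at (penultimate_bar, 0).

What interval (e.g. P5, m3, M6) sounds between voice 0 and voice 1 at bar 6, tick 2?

P8

voice 0=F3 voice 1=F4 -> P8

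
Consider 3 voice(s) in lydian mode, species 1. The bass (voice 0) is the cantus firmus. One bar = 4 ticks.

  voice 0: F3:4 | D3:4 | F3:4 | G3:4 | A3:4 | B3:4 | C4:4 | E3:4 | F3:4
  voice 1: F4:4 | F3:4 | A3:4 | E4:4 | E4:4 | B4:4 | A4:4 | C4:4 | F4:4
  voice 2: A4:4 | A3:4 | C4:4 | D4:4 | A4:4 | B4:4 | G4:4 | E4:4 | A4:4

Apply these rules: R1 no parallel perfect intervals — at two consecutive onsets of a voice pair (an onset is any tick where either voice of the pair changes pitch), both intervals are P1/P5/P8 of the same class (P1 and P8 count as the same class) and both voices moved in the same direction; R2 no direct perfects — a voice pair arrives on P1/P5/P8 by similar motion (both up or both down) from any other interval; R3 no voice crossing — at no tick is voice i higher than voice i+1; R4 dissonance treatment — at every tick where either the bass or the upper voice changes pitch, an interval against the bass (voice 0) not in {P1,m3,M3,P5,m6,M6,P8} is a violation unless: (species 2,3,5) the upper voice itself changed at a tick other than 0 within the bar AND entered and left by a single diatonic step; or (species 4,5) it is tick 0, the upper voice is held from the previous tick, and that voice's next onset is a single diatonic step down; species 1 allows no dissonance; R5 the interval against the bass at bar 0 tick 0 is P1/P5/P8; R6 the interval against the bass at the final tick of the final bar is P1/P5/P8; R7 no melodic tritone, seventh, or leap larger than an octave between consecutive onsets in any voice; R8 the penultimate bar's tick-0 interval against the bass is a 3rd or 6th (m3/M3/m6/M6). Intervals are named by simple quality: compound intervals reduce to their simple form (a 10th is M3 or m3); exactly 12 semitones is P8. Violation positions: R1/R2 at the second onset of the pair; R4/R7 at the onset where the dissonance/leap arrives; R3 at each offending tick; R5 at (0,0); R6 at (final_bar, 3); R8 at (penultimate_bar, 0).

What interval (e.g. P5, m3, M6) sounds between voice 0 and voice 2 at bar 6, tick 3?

P5

voice 0=C4 voice 2=G4 -> P5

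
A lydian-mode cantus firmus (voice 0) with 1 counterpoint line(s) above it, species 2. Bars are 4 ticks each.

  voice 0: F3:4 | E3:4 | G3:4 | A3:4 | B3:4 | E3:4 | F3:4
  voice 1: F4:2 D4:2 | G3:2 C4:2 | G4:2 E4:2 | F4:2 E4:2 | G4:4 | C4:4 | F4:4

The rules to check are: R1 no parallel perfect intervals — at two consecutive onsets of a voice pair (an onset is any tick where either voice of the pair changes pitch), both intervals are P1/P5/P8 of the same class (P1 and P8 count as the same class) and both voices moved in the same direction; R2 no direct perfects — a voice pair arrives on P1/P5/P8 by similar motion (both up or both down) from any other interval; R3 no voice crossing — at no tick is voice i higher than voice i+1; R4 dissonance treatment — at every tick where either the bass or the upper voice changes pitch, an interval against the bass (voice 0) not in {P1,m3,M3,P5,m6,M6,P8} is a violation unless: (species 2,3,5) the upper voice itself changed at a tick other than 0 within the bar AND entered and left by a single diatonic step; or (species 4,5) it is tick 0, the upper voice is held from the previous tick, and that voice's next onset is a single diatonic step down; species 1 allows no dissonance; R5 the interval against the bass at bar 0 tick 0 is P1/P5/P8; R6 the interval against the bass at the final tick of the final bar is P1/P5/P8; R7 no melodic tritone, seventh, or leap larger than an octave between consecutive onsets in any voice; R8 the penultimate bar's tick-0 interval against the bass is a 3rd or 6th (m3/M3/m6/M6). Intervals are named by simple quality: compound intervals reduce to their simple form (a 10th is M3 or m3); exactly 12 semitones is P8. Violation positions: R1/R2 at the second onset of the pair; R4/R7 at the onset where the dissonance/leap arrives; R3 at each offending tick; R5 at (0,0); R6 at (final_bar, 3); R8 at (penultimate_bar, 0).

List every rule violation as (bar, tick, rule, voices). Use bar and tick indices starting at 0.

(2, 0, R2, (0, 1))
(6, 0, R2, (0, 1))

bar 0: v0=F3 v1=F4 downbeat P8
bar 1: v0=E3 v1=G3 downbeat m3
bar 2: v0=G3 v1=G4 downbeat P8
bar 3: v0=A3 v1=F4 downbeat m6
bar 4: v0=B3 v1=G4 downbeat m6
bar 5: v0=E3 v1=C4 downbeat m6
bar 6: v0=F3 v1=F4 downbeat P8
  -> R2 @ bar 2 tick 0 v(0, 1): E3/C4 m6 -> G3/G4 P8 similar
  -> R2 @ bar 6 tick 0 v(0, 1): E3/C4 m6 -> F3/F4 P8 similar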